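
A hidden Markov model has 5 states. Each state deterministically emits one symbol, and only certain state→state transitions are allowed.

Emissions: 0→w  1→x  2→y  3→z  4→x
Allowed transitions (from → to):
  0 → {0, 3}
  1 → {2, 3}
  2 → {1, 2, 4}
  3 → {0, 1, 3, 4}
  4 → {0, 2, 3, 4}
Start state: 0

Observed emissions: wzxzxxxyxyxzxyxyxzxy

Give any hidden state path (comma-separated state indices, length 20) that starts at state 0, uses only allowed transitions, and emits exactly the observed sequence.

  pos 0: w in {0}, choose 0; start
  pos 1: z in {3}, choose 3; 0->3 ok
  pos 2: x in {1,4}, choose 1; 3->1 ok
  pos 3: z in {3}, choose 3; 1->3 ok
  pos 4: x in {1,4}, choose 4; 3->4 ok
  pos 5: x in {1,4}, choose 4; 4->4 ok
  pos 6: x in {1,4}, choose 4; 4->4 ok
  pos 7: y in {2}, choose 2; 4->2 ok
  pos 8: x in {1,4}, choose 4; 2->4 ok
  pos 9: y in {2}, choose 2; 4->2 ok
  pos 10: x in {1,4}, choose 1; 2->1 ok
  pos 11: z in {3}, choose 3; 1->3 ok
  pos 12: x in {1,4}, choose 1; 3->1 ok
  pos 13: y in {2}, choose 2; 1->2 ok
  pos 14: x in {1,4}, choose 4; 2->4 ok
  pos 15: y in {2}, choose 2; 4->2 ok
  pos 16: x in {1,4}, choose 4; 2->4 ok
  pos 17: z in {3}, choose 3; 4->3 ok
  pos 18: x in {1,4}, choose 1; 3->1 ok
  pos 19: y in {2}, choose 2; 1->2 ok

0,3,1,3,4,4,4,2,4,2,1,3,1,2,4,2,4,3,1,2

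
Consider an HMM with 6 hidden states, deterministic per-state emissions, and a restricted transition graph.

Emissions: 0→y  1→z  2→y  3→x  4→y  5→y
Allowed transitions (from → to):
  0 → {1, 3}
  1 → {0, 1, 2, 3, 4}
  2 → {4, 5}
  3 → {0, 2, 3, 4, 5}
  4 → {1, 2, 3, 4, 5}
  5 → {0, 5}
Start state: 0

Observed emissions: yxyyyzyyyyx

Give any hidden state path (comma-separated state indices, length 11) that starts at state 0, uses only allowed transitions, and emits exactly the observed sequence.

0,3,5,5,0,1,4,5,5,0,3

  pos 0: y in {0,2,4,5}, choose 0; start
  pos 1: x in {3}, choose 3; 0->3 ok
  pos 2: y in {0,2,4,5}, choose 5; 3->5 ok
  pos 3: y in {0,2,4,5}, choose 5; 5->5 ok
  pos 4: y in {0,2,4,5}, choose 0; 5->0 ok
  pos 5: z in {1}, choose 1; 0->1 ok
  pos 6: y in {0,2,4,5}, choose 4; 1->4 ok
  pos 7: y in {0,2,4,5}, choose 5; 4->5 ok
  pos 8: y in {0,2,4,5}, choose 5; 5->5 ok
  pos 9: y in {0,2,4,5}, choose 0; 5->0 ok
  pos 10: x in {3}, choose 3; 0->3 ok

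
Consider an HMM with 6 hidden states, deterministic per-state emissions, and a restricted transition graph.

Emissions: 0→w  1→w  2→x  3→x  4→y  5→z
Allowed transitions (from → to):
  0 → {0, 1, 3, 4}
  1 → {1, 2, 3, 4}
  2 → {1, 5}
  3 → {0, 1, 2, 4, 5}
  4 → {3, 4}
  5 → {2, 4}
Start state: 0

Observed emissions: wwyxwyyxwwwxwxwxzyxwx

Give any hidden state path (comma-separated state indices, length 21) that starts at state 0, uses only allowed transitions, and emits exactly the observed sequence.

  0: obs=w cand={0,1} pick 0 [start]
  1: obs=w cand={0,1} pick 1 [0->1 ok]
  2: obs=y cand={4} pick 4 [1->4 ok]
  3: obs=x cand={2,3} pick 3 [4->3 ok]
  4: obs=w cand={0,1} pick 1 [3->1 ok]
  5: obs=y cand={4} pick 4 [1->4 ok]
  6: obs=y cand={4} pick 4 [4->4 ok]
  7: obs=x cand={2,3} pick 3 [4->3 ok]
  8: obs=w cand={0,1} pick 0 [3->0 ok]
  9: obs=w cand={0,1} pick 0 [0->0 ok]
  10: obs=w cand={0,1} pick 0 [0->0 ok]
  11: obs=x cand={2,3} pick 3 [0->3 ok]
  12: obs=w cand={0,1} pick 1 [3->1 ok]
  13: obs=x cand={2,3} pick 2 [1->2 ok]
  14: obs=w cand={0,1} pick 1 [2->1 ok]
  15: obs=x cand={2,3} pick 3 [1->3 ok]
  16: obs=z cand={5} pick 5 [3->5 ok]
  17: obs=y cand={4} pick 4 [5->4 ok]
  18: obs=x cand={2,3} pick 3 [4->3 ok]
  19: obs=w cand={0,1} pick 1 [3->1 ok]
  20: obs=x cand={2,3} pick 3 [1->3 ok]

0,1,4,3,1,4,4,3,0,0,0,3,1,2,1,3,5,4,3,1,3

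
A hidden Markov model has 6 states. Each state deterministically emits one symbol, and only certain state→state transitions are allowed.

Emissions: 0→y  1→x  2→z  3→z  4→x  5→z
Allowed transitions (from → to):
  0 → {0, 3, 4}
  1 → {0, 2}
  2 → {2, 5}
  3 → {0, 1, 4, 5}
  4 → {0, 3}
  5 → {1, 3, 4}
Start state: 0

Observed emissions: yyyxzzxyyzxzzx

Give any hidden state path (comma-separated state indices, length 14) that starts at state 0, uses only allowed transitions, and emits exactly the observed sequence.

0,0,0,4,3,5,4,0,0,3,1,2,5,1

  pos 0: y in {0}, choose 0; start
  pos 1: y in {0}, choose 0; 0->0 ok
  pos 2: y in {0}, choose 0; 0->0 ok
  pos 3: x in {1,4}, choose 4; 0->4 ok
  pos 4: z in {2,3,5}, choose 3; 4->3 ok
  pos 5: z in {2,3,5}, choose 5; 3->5 ok
  pos 6: x in {1,4}, choose 4; 5->4 ok
  pos 7: y in {0}, choose 0; 4->0 ok
  pos 8: y in {0}, choose 0; 0->0 ok
  pos 9: z in {2,3,5}, choose 3; 0->3 ok
  pos 10: x in {1,4}, choose 1; 3->1 ok
  pos 11: z in {2,3,5}, choose 2; 1->2 ok
  pos 12: z in {2,3,5}, choose 5; 2->5 ok
  pos 13: x in {1,4}, choose 1; 5->1 ok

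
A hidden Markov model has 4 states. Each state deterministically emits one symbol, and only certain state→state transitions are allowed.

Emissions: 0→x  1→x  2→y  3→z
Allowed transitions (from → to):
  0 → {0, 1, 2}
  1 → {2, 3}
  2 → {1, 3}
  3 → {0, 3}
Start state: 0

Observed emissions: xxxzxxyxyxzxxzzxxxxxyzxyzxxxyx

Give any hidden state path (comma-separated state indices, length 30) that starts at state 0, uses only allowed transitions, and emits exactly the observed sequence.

  pos 0: x in {0,1}, choose 0; start
  pos 1: x in {0,1}, choose 0; 0->0 ok
  pos 2: x in {0,1}, choose 1; 0->1 ok
  pos 3: z in {3}, choose 3; 1->3 ok
  pos 4: x in {0,1}, choose 0; 3->0 ok
  pos 5: x in {0,1}, choose 0; 0->0 ok
  pos 6: y in {2}, choose 2; 0->2 ok
  pos 7: x in {0,1}, choose 1; 2->1 ok
  pos 8: y in {2}, choose 2; 1->2 ok
  pos 9: x in {0,1}, choose 1; 2->1 ok
  pos 10: z in {3}, choose 3; 1->3 ok
  pos 11: x in {0,1}, choose 0; 3->0 ok
  pos 12: x in {0,1}, choose 1; 0->1 ok
  pos 13: z in {3}, choose 3; 1->3 ok
  pos 14: z in {3}, choose 3; 3->3 ok
  pos 15: x in {0,1}, choose 0; 3->0 ok
  pos 16: x in {0,1}, choose 0; 0->0 ok
  pos 17: x in {0,1}, choose 0; 0->0 ok
  pos 18: x in {0,1}, choose 0; 0->0 ok
  pos 19: x in {0,1}, choose 1; 0->1 ok
  pos 20: y in {2}, choose 2; 1->2 ok
  pos 21: z in {3}, choose 3; 2->3 ok
  pos 22: x in {0,1}, choose 0; 3->0 ok
  pos 23: y in {2}, choose 2; 0->2 ok
  pos 24: z in {3}, choose 3; 2->3 ok
  pos 25: x in {0,1}, choose 0; 3->0 ok
  pos 26: x in {0,1}, choose 0; 0->0 ok
  pos 27: x in {0,1}, choose 1; 0->1 ok
  pos 28: y in {2}, choose 2; 1->2 ok
  pos 29: x in {0,1}, choose 1; 2->1 ok

0,0,1,3,0,0,2,1,2,1,3,0,1,3,3,0,0,0,0,1,2,3,0,2,3,0,0,1,2,1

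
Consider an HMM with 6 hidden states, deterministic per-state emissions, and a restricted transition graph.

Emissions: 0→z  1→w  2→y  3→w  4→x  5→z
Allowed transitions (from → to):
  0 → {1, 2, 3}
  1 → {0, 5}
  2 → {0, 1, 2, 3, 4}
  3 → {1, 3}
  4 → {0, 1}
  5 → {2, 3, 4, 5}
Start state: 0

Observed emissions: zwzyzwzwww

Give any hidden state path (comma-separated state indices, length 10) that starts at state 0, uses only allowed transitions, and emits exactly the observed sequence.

  t0 'z' -> {0,5}, take 0 (start)
  t1 'w' -> {1,3}, take 1 (0->1 ok)
  t2 'z' -> {0,5}, take 0 (1->0 ok)
  t3 'y' -> {2}, take 2 (0->2 ok)
  t4 'z' -> {0,5}, take 0 (2->0 ok)
  t5 'w' -> {1,3}, take 1 (0->1 ok)
  t6 'z' -> {0,5}, take 0 (1->0 ok)
  t7 'w' -> {1,3}, take 3 (0->3 ok)
  t8 'w' -> {1,3}, take 3 (3->3 ok)
  t9 'w' -> {1,3}, take 1 (3->1 ok)

0,1,0,2,0,1,0,3,3,1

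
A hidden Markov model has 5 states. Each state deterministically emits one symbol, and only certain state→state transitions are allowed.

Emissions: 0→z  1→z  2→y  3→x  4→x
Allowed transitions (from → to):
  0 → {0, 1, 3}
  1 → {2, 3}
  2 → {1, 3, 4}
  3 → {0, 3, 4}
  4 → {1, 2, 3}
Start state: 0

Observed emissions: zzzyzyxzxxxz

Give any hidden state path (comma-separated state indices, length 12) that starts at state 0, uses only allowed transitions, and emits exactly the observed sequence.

  t0 'z' -> {0,1}, take 0 (start)
  t1 'z' -> {0,1}, take 0 (0->0 ok)
  t2 'z' -> {0,1}, take 1 (0->1 ok)
  t3 'y' -> {2}, take 2 (1->2 ok)
  t4 'z' -> {0,1}, take 1 (2->1 ok)
  t5 'y' -> {2}, take 2 (1->2 ok)
  t6 'x' -> {3,4}, take 4 (2->4 ok)
  t7 'z' -> {0,1}, take 1 (4->1 ok)
  t8 'x' -> {3,4}, take 3 (1->3 ok)
  t9 'x' -> {3,4}, take 3 (3->3 ok)
  t10 'x' -> {3,4}, take 4 (3->4 ok)
  t11 'z' -> {0,1}, take 1 (4->1 ok)

0,0,1,2,1,2,4,1,3,3,4,1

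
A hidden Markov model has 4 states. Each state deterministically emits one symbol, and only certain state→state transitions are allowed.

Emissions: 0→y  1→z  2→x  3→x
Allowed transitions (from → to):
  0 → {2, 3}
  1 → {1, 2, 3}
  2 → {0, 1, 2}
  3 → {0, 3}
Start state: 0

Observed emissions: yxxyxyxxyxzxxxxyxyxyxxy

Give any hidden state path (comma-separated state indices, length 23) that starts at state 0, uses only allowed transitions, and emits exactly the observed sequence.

  [0] y  {0}  => 0  start
  [1] x  {2,3}  => 2  0->2 ok
  [2] x  {2,3}  => 2  2->2 ok
  [3] y  {0}  => 0  2->0 ok
  [4] x  {2,3}  => 2  0->2 ok
  [5] y  {0}  => 0  2->0 ok
  [6] x  {2,3}  => 3  0->3 ok
  [7] x  {2,3}  => 3  3->3 ok
  [8] y  {0}  => 0  3->0 ok
  [9] x  {2,3}  => 2  0->2 ok
  [10] z  {1}  => 1  2->1 ok
  [11] x  {2,3}  => 3  1->3 ok
  [12] x  {2,3}  => 3  3->3 ok
  [13] x  {2,3}  => 3  3->3 ok
  [14] x  {2,3}  => 3  3->3 ok
  [15] y  {0}  => 0  3->0 ok
  [16] x  {2,3}  => 3  0->3 ok
  [17] y  {0}  => 0  3->0 ok
  [18] x  {2,3}  => 2  0->2 ok
  [19] y  {0}  => 0  2->0 ok
  [20] x  {2,3}  => 2  0->2 ok
  [21] x  {2,3}  => 2  2->2 ok
  [22] y  {0}  => 0  2->0 ok

0,2,2,0,2,0,3,3,0,2,1,3,3,3,3,0,3,0,2,0,2,2,0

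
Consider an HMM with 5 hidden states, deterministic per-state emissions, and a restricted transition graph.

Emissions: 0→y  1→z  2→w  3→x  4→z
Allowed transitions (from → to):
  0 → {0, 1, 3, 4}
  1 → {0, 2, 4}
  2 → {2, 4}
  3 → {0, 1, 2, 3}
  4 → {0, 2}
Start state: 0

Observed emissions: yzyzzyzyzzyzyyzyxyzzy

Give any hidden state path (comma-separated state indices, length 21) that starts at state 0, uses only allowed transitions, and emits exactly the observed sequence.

  pos 0: y in {0}, choose 0; start
  pos 1: z in {1,4}, choose 1; 0->1 ok
  pos 2: y in {0}, choose 0; 1->0 ok
  pos 3: z in {1,4}, choose 1; 0->1 ok
  pos 4: z in {1,4}, choose 4; 1->4 ok
  pos 5: y in {0}, choose 0; 4->0 ok
  pos 6: z in {1,4}, choose 1; 0->1 ok
  pos 7: y in {0}, choose 0; 1->0 ok
  pos 8: z in {1,4}, choose 1; 0->1 ok
  pos 9: z in {1,4}, choose 4; 1->4 ok
  pos 10: y in {0}, choose 0; 4->0 ok
  pos 11: z in {1,4}, choose 4; 0->4 ok
  pos 12: y in {0}, choose 0; 4->0 ok
  pos 13: y in {0}, choose 0; 0->0 ok
  pos 14: z in {1,4}, choose 4; 0->4 ok
  pos 15: y in {0}, choose 0; 4->0 ok
  pos 16: x in {3}, choose 3; 0->3 ok
  pos 17: y in {0}, choose 0; 3->0 ok
  pos 18: z in {1,4}, choose 1; 0->1 ok
  pos 19: z in {1,4}, choose 4; 1->4 ok
  pos 20: y in {0}, choose 0; 4->0 ok

0,1,0,1,4,0,1,0,1,4,0,4,0,0,4,0,3,0,1,4,0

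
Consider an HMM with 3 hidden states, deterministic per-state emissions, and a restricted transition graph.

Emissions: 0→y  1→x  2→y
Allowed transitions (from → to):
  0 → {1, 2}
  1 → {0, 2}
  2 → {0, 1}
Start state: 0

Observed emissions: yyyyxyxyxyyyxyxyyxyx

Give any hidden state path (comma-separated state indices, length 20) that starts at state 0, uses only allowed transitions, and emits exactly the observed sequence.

0,2,0,2,1,2,1,2,1,2,0,2,1,2,1,2,0,1,2,1

  pos 0: y in {0,2}, choose 0; start
  pos 1: y in {0,2}, choose 2; 0->2 ok
  pos 2: y in {0,2}, choose 0; 2->0 ok
  pos 3: y in {0,2}, choose 2; 0->2 ok
  pos 4: x in {1}, choose 1; 2->1 ok
  pos 5: y in {0,2}, choose 2; 1->2 ok
  pos 6: x in {1}, choose 1; 2->1 ok
  pos 7: y in {0,2}, choose 2; 1->2 ok
  pos 8: x in {1}, choose 1; 2->1 ok
  pos 9: y in {0,2}, choose 2; 1->2 ok
  pos 10: y in {0,2}, choose 0; 2->0 ok
  pos 11: y in {0,2}, choose 2; 0->2 ok
  pos 12: x in {1}, choose 1; 2->1 ok
  pos 13: y in {0,2}, choose 2; 1->2 ok
  pos 14: x in {1}, choose 1; 2->1 ok
  pos 15: y in {0,2}, choose 2; 1->2 ok
  pos 16: y in {0,2}, choose 0; 2->0 ok
  pos 17: x in {1}, choose 1; 0->1 ok
  pos 18: y in {0,2}, choose 2; 1->2 ok
  pos 19: x in {1}, choose 1; 2->1 ok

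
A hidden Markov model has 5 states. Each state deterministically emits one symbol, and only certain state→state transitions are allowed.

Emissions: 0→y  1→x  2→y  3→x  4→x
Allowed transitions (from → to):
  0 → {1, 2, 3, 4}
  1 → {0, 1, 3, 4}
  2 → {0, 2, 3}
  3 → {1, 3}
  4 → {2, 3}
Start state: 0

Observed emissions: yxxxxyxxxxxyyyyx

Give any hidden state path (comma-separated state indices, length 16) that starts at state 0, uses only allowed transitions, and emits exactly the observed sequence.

0,1,3,1,1,0,3,3,3,1,4,2,0,2,2,3

  0: obs=y cand={0,2} pick 0 [start]
  1: obs=x cand={1,3,4} pick 1 [0->1 ok]
  2: obs=x cand={1,3,4} pick 3 [1->3 ok]
  3: obs=x cand={1,3,4} pick 1 [3->1 ok]
  4: obs=x cand={1,3,4} pick 1 [1->1 ok]
  5: obs=y cand={0,2} pick 0 [1->0 ok]
  6: obs=x cand={1,3,4} pick 3 [0->3 ok]
  7: obs=x cand={1,3,4} pick 3 [3->3 ok]
  8: obs=x cand={1,3,4} pick 3 [3->3 ok]
  9: obs=x cand={1,3,4} pick 1 [3->1 ok]
  10: obs=x cand={1,3,4} pick 4 [1->4 ok]
  11: obs=y cand={0,2} pick 2 [4->2 ok]
  12: obs=y cand={0,2} pick 0 [2->0 ok]
  13: obs=y cand={0,2} pick 2 [0->2 ok]
  14: obs=y cand={0,2} pick 2 [2->2 ok]
  15: obs=x cand={1,3,4} pick 3 [2->3 ok]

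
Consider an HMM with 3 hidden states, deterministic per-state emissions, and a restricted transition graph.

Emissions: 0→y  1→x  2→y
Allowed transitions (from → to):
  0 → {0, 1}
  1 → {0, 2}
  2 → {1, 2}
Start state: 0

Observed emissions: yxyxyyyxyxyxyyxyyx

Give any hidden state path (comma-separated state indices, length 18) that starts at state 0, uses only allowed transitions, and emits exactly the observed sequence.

0,1,2,1,2,2,2,1,0,1,0,1,0,0,1,0,0,1

  pos 0: y in {0,2}, choose 0; start
  pos 1: x in {1}, choose 1; 0->1 ok
  pos 2: y in {0,2}, choose 2; 1->2 ok
  pos 3: x in {1}, choose 1; 2->1 ok
  pos 4: y in {0,2}, choose 2; 1->2 ok
  pos 5: y in {0,2}, choose 2; 2->2 ok
  pos 6: y in {0,2}, choose 2; 2->2 ok
  pos 7: x in {1}, choose 1; 2->1 ok
  pos 8: y in {0,2}, choose 0; 1->0 ok
  pos 9: x in {1}, choose 1; 0->1 ok
  pos 10: y in {0,2}, choose 0; 1->0 ok
  pos 11: x in {1}, choose 1; 0->1 ok
  pos 12: y in {0,2}, choose 0; 1->0 ok
  pos 13: y in {0,2}, choose 0; 0->0 ok
  pos 14: x in {1}, choose 1; 0->1 ok
  pos 15: y in {0,2}, choose 0; 1->0 ok
  pos 16: y in {0,2}, choose 0; 0->0 ok
  pos 17: x in {1}, choose 1; 0->1 ok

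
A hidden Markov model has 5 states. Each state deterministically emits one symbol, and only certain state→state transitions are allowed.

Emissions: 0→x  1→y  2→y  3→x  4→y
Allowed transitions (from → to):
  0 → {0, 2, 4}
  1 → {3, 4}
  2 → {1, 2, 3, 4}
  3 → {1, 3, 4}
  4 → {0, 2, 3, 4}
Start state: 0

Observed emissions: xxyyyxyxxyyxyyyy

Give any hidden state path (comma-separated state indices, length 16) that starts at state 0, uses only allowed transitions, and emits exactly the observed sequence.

  0: obs=x cand={0,3} pick 0 [start]
  1: obs=x cand={0,3} pick 0 [0->0 ok]
  2: obs=y cand={1,2,4} pick 4 [0->4 ok]
  3: obs=y cand={1,2,4} pick 4 [4->4 ok]
  4: obs=y cand={1,2,4} pick 2 [4->2 ok]
  5: obs=x cand={0,3} pick 3 [2->3 ok]
  6: obs=y cand={1,2,4} pick 1 [3->1 ok]
  7: obs=x cand={0,3} pick 3 [1->3 ok]
  8: obs=x cand={0,3} pick 3 [3->3 ok]
  9: obs=y cand={1,2,4} pick 1 [3->1 ok]
  10: obs=y cand={1,2,4} pick 4 [1->4 ok]
  11: obs=x cand={0,3} pick 3 [4->3 ok]
  12: obs=y cand={1,2,4} pick 1 [3->1 ok]
  13: obs=y cand={1,2,4} pick 4 [1->4 ok]
  14: obs=y cand={1,2,4} pick 2 [4->2 ok]
  15: obs=y cand={1,2,4} pick 2 [2->2 ok]

0,0,4,4,2,3,1,3,3,1,4,3,1,4,2,2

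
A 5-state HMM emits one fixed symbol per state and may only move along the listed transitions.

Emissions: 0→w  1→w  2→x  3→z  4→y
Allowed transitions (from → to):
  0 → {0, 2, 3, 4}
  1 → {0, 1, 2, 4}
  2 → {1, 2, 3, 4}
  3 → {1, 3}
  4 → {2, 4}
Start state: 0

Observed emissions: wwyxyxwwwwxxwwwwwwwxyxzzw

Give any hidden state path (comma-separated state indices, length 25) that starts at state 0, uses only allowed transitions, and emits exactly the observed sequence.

  [0] w  {0,1}  => 0  start
  [1] w  {0,1}  => 0  0->0 ok
  [2] y  {4}  => 4  0->4 ok
  [3] x  {2}  => 2  4->2 ok
  [4] y  {4}  => 4  2->4 ok
  [5] x  {2}  => 2  4->2 ok
  [6] w  {0,1}  => 1  2->1 ok
  [7] w  {0,1}  => 1  1->1 ok
  [8] w  {0,1}  => 1  1->1 ok
  [9] w  {0,1}  => 0  1->0 ok
  [10] x  {2}  => 2  0->2 ok
  [11] x  {2}  => 2  2->2 ok
  [12] w  {0,1}  => 1  2->1 ok
  [13] w  {0,1}  => 1  1->1 ok
  [14] w  {0,1}  => 1  1->1 ok
  [15] w  {0,1}  => 1  1->1 ok
  [16] w  {0,1}  => 1  1->1 ok
  [17] w  {0,1}  => 1  1->1 ok
  [18] w  {0,1}  => 1  1->1 ok
  [19] x  {2}  => 2  1->2 ok
  [20] y  {4}  => 4  2->4 ok
  [21] x  {2}  => 2  4->2 ok
  [22] z  {3}  => 3  2->3 ok
  [23] z  {3}  => 3  3->3 ok
  [24] w  {0,1}  => 1  3->1 ok

0,0,4,2,4,2,1,1,1,0,2,2,1,1,1,1,1,1,1,2,4,2,3,3,1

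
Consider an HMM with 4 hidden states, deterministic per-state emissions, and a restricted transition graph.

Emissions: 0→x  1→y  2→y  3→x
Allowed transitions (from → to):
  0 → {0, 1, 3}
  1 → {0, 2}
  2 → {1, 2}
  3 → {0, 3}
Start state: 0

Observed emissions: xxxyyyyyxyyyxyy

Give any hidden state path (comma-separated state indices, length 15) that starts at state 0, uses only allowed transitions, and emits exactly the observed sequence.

0,3,0,1,2,2,2,1,0,1,2,1,0,1,2

  0: obs=x cand={0,3} pick 0 [start]
  1: obs=x cand={0,3} pick 3 [0->3 ok]
  2: obs=x cand={0,3} pick 0 [3->0 ok]
  3: obs=y cand={1,2} pick 1 [0->1 ok]
  4: obs=y cand={1,2} pick 2 [1->2 ok]
  5: obs=y cand={1,2} pick 2 [2->2 ok]
  6: obs=y cand={1,2} pick 2 [2->2 ok]
  7: obs=y cand={1,2} pick 1 [2->1 ok]
  8: obs=x cand={0,3} pick 0 [1->0 ok]
  9: obs=y cand={1,2} pick 1 [0->1 ok]
  10: obs=y cand={1,2} pick 2 [1->2 ok]
  11: obs=y cand={1,2} pick 1 [2->1 ok]
  12: obs=x cand={0,3} pick 0 [1->0 ok]
  13: obs=y cand={1,2} pick 1 [0->1 ok]
  14: obs=y cand={1,2} pick 2 [1->2 ok]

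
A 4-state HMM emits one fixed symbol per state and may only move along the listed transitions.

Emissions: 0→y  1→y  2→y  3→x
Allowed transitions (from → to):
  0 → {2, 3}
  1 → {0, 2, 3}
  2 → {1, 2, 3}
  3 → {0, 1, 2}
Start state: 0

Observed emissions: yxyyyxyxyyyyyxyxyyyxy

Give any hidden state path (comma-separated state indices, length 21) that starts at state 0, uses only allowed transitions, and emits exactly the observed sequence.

0,3,0,2,1,3,2,3,0,2,2,1,2,3,2,3,2,2,1,3,1

  pos 0: y in {0,1,2}, choose 0; start
  pos 1: x in {3}, choose 3; 0->3 ok
  pos 2: y in {0,1,2}, choose 0; 3->0 ok
  pos 3: y in {0,1,2}, choose 2; 0->2 ok
  pos 4: y in {0,1,2}, choose 1; 2->1 ok
  pos 5: x in {3}, choose 3; 1->3 ok
  pos 6: y in {0,1,2}, choose 2; 3->2 ok
  pos 7: x in {3}, choose 3; 2->3 ok
  pos 8: y in {0,1,2}, choose 0; 3->0 ok
  pos 9: y in {0,1,2}, choose 2; 0->2 ok
  pos 10: y in {0,1,2}, choose 2; 2->2 ok
  pos 11: y in {0,1,2}, choose 1; 2->1 ok
  pos 12: y in {0,1,2}, choose 2; 1->2 ok
  pos 13: x in {3}, choose 3; 2->3 ok
  pos 14: y in {0,1,2}, choose 2; 3->2 ok
  pos 15: x in {3}, choose 3; 2->3 ok
  pos 16: y in {0,1,2}, choose 2; 3->2 ok
  pos 17: y in {0,1,2}, choose 2; 2->2 ok
  pos 18: y in {0,1,2}, choose 1; 2->1 ok
  pos 19: x in {3}, choose 3; 1->3 ok
  pos 20: y in {0,1,2}, choose 1; 3->1 ok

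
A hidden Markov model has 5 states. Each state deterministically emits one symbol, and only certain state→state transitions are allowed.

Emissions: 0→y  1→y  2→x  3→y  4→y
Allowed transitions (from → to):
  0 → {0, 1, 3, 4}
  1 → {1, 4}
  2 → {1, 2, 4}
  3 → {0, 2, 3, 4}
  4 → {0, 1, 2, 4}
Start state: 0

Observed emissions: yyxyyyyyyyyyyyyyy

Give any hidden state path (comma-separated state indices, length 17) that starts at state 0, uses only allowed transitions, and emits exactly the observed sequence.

0,4,2,1,1,4,0,0,3,3,4,4,0,3,0,0,0

  t0 'y' -> {0,1,3,4}, take 0 (start)
  t1 'y' -> {0,1,3,4}, take 4 (0->4 ok)
  t2 'x' -> {2}, take 2 (4->2 ok)
  t3 'y' -> {0,1,3,4}, take 1 (2->1 ok)
  t4 'y' -> {0,1,3,4}, take 1 (1->1 ok)
  t5 'y' -> {0,1,3,4}, take 4 (1->4 ok)
  t6 'y' -> {0,1,3,4}, take 0 (4->0 ok)
  t7 'y' -> {0,1,3,4}, take 0 (0->0 ok)
  t8 'y' -> {0,1,3,4}, take 3 (0->3 ok)
  t9 'y' -> {0,1,3,4}, take 3 (3->3 ok)
  t10 'y' -> {0,1,3,4}, take 4 (3->4 ok)
  t11 'y' -> {0,1,3,4}, take 4 (4->4 ok)
  t12 'y' -> {0,1,3,4}, take 0 (4->0 ok)
  t13 'y' -> {0,1,3,4}, take 3 (0->3 ok)
  t14 'y' -> {0,1,3,4}, take 0 (3->0 ok)
  t15 'y' -> {0,1,3,4}, take 0 (0->0 ok)
  t16 'y' -> {0,1,3,4}, take 0 (0->0 ok)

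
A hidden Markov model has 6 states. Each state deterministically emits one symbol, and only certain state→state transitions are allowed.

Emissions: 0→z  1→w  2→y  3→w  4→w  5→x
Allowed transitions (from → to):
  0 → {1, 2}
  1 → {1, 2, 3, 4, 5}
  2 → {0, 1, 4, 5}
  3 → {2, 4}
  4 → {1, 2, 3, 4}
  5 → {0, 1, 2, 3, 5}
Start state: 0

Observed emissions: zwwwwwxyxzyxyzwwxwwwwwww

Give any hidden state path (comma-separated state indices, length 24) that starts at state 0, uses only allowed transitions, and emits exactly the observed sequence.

0,1,3,4,1,1,5,2,5,0,2,5,2,0,1,1,5,1,4,3,4,1,1,3

  0: obs=z cand={0} pick 0 [start]
  1: obs=w cand={1,3,4} pick 1 [0->1 ok]
  2: obs=w cand={1,3,4} pick 3 [1->3 ok]
  3: obs=w cand={1,3,4} pick 4 [3->4 ok]
  4: obs=w cand={1,3,4} pick 1 [4->1 ok]
  5: obs=w cand={1,3,4} pick 1 [1->1 ok]
  6: obs=x cand={5} pick 5 [1->5 ok]
  7: obs=y cand={2} pick 2 [5->2 ok]
  8: obs=x cand={5} pick 5 [2->5 ok]
  9: obs=z cand={0} pick 0 [5->0 ok]
  10: obs=y cand={2} pick 2 [0->2 ok]
  11: obs=x cand={5} pick 5 [2->5 ok]
  12: obs=y cand={2} pick 2 [5->2 ok]
  13: obs=z cand={0} pick 0 [2->0 ok]
  14: obs=w cand={1,3,4} pick 1 [0->1 ok]
  15: obs=w cand={1,3,4} pick 1 [1->1 ok]
  16: obs=x cand={5} pick 5 [1->5 ok]
  17: obs=w cand={1,3,4} pick 1 [5->1 ok]
  18: obs=w cand={1,3,4} pick 4 [1->4 ok]
  19: obs=w cand={1,3,4} pick 3 [4->3 ok]
  20: obs=w cand={1,3,4} pick 4 [3->4 ok]
  21: obs=w cand={1,3,4} pick 1 [4->1 ok]
  22: obs=w cand={1,3,4} pick 1 [1->1 ok]
  23: obs=w cand={1,3,4} pick 3 [1->3 ok]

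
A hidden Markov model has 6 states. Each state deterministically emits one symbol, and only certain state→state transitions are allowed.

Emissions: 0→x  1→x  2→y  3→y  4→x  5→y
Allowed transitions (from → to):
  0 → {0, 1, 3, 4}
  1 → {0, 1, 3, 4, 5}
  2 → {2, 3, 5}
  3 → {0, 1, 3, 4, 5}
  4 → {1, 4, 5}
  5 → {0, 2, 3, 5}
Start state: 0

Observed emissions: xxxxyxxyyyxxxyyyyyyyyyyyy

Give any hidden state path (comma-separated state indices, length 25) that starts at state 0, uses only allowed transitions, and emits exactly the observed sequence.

  0: obs=x cand={0,1,4} pick 0 [start]
  1: obs=x cand={0,1,4} pick 4 [0->4 ok]
  2: obs=x cand={0,1,4} pick 1 [4->1 ok]
  3: obs=x cand={0,1,4} pick 1 [1->1 ok]
  4: obs=y cand={2,3,5} pick 3 [1->3 ok]
  5: obs=x cand={0,1,4} pick 4 [3->4 ok]
  6: obs=x cand={0,1,4} pick 1 [4->1 ok]
  7: obs=y cand={2,3,5} pick 3 [1->3 ok]
  8: obs=y cand={2,3,5} pick 5 [3->5 ok]
  9: obs=y cand={2,3,5} pick 3 [5->3 ok]
  10: obs=x cand={0,1,4} pick 0 [3->0 ok]
  11: obs=x cand={0,1,4} pick 1 [0->1 ok]
  12: obs=x cand={0,1,4} pick 1 [1->1 ok]
  13: obs=y cand={2,3,5} pick 5 [1->5 ok]
  14: obs=y cand={2,3,5} pick 5 [5->5 ok]
  15: obs=y cand={2,3,5} pick 5 [5->5 ok]
  16: obs=y cand={2,3,5} pick 3 [5->3 ok]
  17: obs=y cand={2,3,5} pick 5 [3->5 ok]
  18: obs=y cand={2,3,5} pick 3 [5->3 ok]
  19: obs=y cand={2,3,5} pick 3 [3->3 ok]
  20: obs=y cand={2,3,5} pick 3 [3->3 ok]
  21: obs=y cand={2,3,5} pick 3 [3->3 ok]
  22: obs=y cand={2,3,5} pick 5 [3->5 ok]
  23: obs=y cand={2,3,5} pick 2 [5->2 ok]
  24: obs=y cand={2,3,5} pick 3 [2->3 ok]

0,4,1,1,3,4,1,3,5,3,0,1,1,5,5,5,3,5,3,3,3,3,5,2,3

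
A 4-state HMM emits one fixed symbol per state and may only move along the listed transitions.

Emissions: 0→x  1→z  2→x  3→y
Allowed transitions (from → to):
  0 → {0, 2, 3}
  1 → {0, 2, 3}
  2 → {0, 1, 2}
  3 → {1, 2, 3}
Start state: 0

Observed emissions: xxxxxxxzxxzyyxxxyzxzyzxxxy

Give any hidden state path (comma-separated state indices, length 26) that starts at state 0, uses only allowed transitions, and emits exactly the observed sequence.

0,0,2,0,0,0,2,1,0,2,1,3,3,2,2,0,3,1,2,1,3,1,0,2,0,3

  pos 0: x in {0,2}, choose 0; start
  pos 1: x in {0,2}, choose 0; 0->0 ok
  pos 2: x in {0,2}, choose 2; 0->2 ok
  pos 3: x in {0,2}, choose 0; 2->0 ok
  pos 4: x in {0,2}, choose 0; 0->0 ok
  pos 5: x in {0,2}, choose 0; 0->0 ok
  pos 6: x in {0,2}, choose 2; 0->2 ok
  pos 7: z in {1}, choose 1; 2->1 ok
  pos 8: x in {0,2}, choose 0; 1->0 ok
  pos 9: x in {0,2}, choose 2; 0->2 ok
  pos 10: z in {1}, choose 1; 2->1 ok
  pos 11: y in {3}, choose 3; 1->3 ok
  pos 12: y in {3}, choose 3; 3->3 ok
  pos 13: x in {0,2}, choose 2; 3->2 ok
  pos 14: x in {0,2}, choose 2; 2->2 ok
  pos 15: x in {0,2}, choose 0; 2->0 ok
  pos 16: y in {3}, choose 3; 0->3 ok
  pos 17: z in {1}, choose 1; 3->1 ok
  pos 18: x in {0,2}, choose 2; 1->2 ok
  pos 19: z in {1}, choose 1; 2->1 ok
  pos 20: y in {3}, choose 3; 1->3 ok
  pos 21: z in {1}, choose 1; 3->1 ok
  pos 22: x in {0,2}, choose 0; 1->0 ok
  pos 23: x in {0,2}, choose 2; 0->2 ok
  pos 24: x in {0,2}, choose 0; 2->0 ok
  pos 25: y in {3}, choose 3; 0->3 ok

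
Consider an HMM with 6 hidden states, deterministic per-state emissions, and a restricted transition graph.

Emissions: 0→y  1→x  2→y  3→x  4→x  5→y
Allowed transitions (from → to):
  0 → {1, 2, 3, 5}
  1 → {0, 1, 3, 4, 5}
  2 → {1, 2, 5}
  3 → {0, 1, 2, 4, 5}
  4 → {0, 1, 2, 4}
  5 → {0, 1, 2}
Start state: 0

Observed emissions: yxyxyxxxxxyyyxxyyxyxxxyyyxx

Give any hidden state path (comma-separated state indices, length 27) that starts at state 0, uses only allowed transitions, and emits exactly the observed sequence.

  [0] y  {0,2,5}  => 0  start
  [1] x  {1,3,4}  => 3  0->3 ok
  [2] y  {0,2,5}  => 5  3->5 ok
  [3] x  {1,3,4}  => 1  5->1 ok
  [4] y  {0,2,5}  => 0  1->0 ok
  [5] x  {1,3,4}  => 3  0->3 ok
  [6] x  {1,3,4}  => 1  3->1 ok
  [7] x  {1,3,4}  => 4  1->4 ok
  [8] x  {1,3,4}  => 4  4->4 ok
  [9] x  {1,3,4}  => 4  4->4 ok
  [10] y  {0,2,5}  => 0  4->0 ok
  [11] y  {0,2,5}  => 2  0->2 ok
  [12] y  {0,2,5}  => 5  2->5 ok
  [13] x  {1,3,4}  => 1  5->1 ok
  [14] x  {1,3,4}  => 3  1->3 ok
  [15] y  {0,2,5}  => 5  3->5 ok
  [16] y  {0,2,5}  => 0  5->0 ok
  [17] x  {1,3,4}  => 3  0->3 ok
  [18] y  {0,2,5}  => 5  3->5 ok
  [19] x  {1,3,4}  => 1  5->1 ok
  [20] x  {1,3,4}  => 1  1->1 ok
  [21] x  {1,3,4}  => 1  1->1 ok
  [22] y  {0,2,5}  => 5  1->5 ok
  [23] y  {0,2,5}  => 0  5->0 ok
  [24] y  {0,2,5}  => 2  0->2 ok
  [25] x  {1,3,4}  => 1  2->1 ok
  [26] x  {1,3,4}  => 4  1->4 ok

0,3,5,1,0,3,1,4,4,4,0,2,5,1,3,5,0,3,5,1,1,1,5,0,2,1,4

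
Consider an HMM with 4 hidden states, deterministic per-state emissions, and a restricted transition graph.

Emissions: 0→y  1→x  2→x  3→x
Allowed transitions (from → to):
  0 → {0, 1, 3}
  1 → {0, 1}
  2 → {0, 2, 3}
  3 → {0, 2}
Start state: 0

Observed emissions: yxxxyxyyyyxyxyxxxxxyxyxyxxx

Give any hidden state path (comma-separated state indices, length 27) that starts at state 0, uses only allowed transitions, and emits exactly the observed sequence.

0,3,2,3,0,3,0,0,0,0,1,0,3,0,3,2,3,2,3,0,3,0,1,0,1,1,1

  [0] y  {0}  => 0  start
  [1] x  {1,2,3}  => 3  0->3 ok
  [2] x  {1,2,3}  => 2  3->2 ok
  [3] x  {1,2,3}  => 3  2->3 ok
  [4] y  {0}  => 0  3->0 ok
  [5] x  {1,2,3}  => 3  0->3 ok
  [6] y  {0}  => 0  3->0 ok
  [7] y  {0}  => 0  0->0 ok
  [8] y  {0}  => 0  0->0 ok
  [9] y  {0}  => 0  0->0 ok
  [10] x  {1,2,3}  => 1  0->1 ok
  [11] y  {0}  => 0  1->0 ok
  [12] x  {1,2,3}  => 3  0->3 ok
  [13] y  {0}  => 0  3->0 ok
  [14] x  {1,2,3}  => 3  0->3 ok
  [15] x  {1,2,3}  => 2  3->2 ok
  [16] x  {1,2,3}  => 3  2->3 ok
  [17] x  {1,2,3}  => 2  3->2 ok
  [18] x  {1,2,3}  => 3  2->3 ok
  [19] y  {0}  => 0  3->0 ok
  [20] x  {1,2,3}  => 3  0->3 ok
  [21] y  {0}  => 0  3->0 ok
  [22] x  {1,2,3}  => 1  0->1 ok
  [23] y  {0}  => 0  1->0 ok
  [24] x  {1,2,3}  => 1  0->1 ok
  [25] x  {1,2,3}  => 1  1->1 ok
  [26] x  {1,2,3}  => 1  1->1 ok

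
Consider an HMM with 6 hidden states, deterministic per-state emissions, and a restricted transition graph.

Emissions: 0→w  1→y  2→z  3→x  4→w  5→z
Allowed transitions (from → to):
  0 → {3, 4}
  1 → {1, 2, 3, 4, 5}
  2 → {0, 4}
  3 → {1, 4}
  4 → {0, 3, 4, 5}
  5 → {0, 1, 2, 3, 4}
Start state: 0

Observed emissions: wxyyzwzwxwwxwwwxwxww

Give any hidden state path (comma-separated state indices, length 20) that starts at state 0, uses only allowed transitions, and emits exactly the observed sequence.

  [0] w  {0,4}  => 0  start
  [1] x  {3}  => 3  0->3 ok
  [2] y  {1}  => 1  3->1 ok
  [3] y  {1}  => 1  1->1 ok
  [4] z  {2,5}  => 2  1->2 ok
  [5] w  {0,4}  => 4  2->4 ok
  [6] z  {2,5}  => 5  4->5 ok
  [7] w  {0,4}  => 4  5->4 ok
  [8] x  {3}  => 3  4->3 ok
  [9] w  {0,4}  => 4  3->4 ok
  [10] w  {0,4}  => 4  4->4 ok
  [11] x  {3}  => 3  4->3 ok
  [12] w  {0,4}  => 4  3->4 ok
  [13] w  {0,4}  => 4  4->4 ok
  [14] w  {0,4}  => 4  4->4 ok
  [15] x  {3}  => 3  4->3 ok
  [16] w  {0,4}  => 4  3->4 ok
  [17] x  {3}  => 3  4->3 ok
  [18] w  {0,4}  => 4  3->4 ok
  [19] w  {0,4}  => 0  4->0 ok

0,3,1,1,2,4,5,4,3,4,4,3,4,4,4,3,4,3,4,0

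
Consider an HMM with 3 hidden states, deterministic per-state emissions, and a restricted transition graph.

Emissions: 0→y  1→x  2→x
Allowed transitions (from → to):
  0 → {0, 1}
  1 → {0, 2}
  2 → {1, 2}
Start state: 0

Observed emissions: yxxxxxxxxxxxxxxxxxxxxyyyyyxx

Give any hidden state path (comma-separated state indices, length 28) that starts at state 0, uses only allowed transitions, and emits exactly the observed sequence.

0,1,2,2,1,2,1,2,1,2,2,2,1,2,2,2,2,1,2,2,1,0,0,0,0,0,1,2

  0: obs=y cand={0} pick 0 [start]
  1: obs=x cand={1,2} pick 1 [0->1 ok]
  2: obs=x cand={1,2} pick 2 [1->2 ok]
  3: obs=x cand={1,2} pick 2 [2->2 ok]
  4: obs=x cand={1,2} pick 1 [2->1 ok]
  5: obs=x cand={1,2} pick 2 [1->2 ok]
  6: obs=x cand={1,2} pick 1 [2->1 ok]
  7: obs=x cand={1,2} pick 2 [1->2 ok]
  8: obs=x cand={1,2} pick 1 [2->1 ok]
  9: obs=x cand={1,2} pick 2 [1->2 ok]
  10: obs=x cand={1,2} pick 2 [2->2 ok]
  11: obs=x cand={1,2} pick 2 [2->2 ok]
  12: obs=x cand={1,2} pick 1 [2->1 ok]
  13: obs=x cand={1,2} pick 2 [1->2 ok]
  14: obs=x cand={1,2} pick 2 [2->2 ok]
  15: obs=x cand={1,2} pick 2 [2->2 ok]
  16: obs=x cand={1,2} pick 2 [2->2 ok]
  17: obs=x cand={1,2} pick 1 [2->1 ok]
  18: obs=x cand={1,2} pick 2 [1->2 ok]
  19: obs=x cand={1,2} pick 2 [2->2 ok]
  20: obs=x cand={1,2} pick 1 [2->1 ok]
  21: obs=y cand={0} pick 0 [1->0 ok]
  22: obs=y cand={0} pick 0 [0->0 ok]
  23: obs=y cand={0} pick 0 [0->0 ok]
  24: obs=y cand={0} pick 0 [0->0 ok]
  25: obs=y cand={0} pick 0 [0->0 ok]
  26: obs=x cand={1,2} pick 1 [0->1 ok]
  27: obs=x cand={1,2} pick 2 [1->2 ok]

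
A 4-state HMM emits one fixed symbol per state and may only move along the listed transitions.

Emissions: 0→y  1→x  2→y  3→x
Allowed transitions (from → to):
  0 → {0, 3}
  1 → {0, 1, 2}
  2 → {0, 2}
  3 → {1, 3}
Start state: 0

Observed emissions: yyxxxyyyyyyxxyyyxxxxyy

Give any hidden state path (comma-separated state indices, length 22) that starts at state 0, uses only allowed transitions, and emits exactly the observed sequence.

0,0,3,3,1,2,2,2,2,0,0,3,1,2,2,0,3,3,3,1,0,0

  0: obs=y cand={0,2} pick 0 [start]
  1: obs=y cand={0,2} pick 0 [0->0 ok]
  2: obs=x cand={1,3} pick 3 [0->3 ok]
  3: obs=x cand={1,3} pick 3 [3->3 ok]
  4: obs=x cand={1,3} pick 1 [3->1 ok]
  5: obs=y cand={0,2} pick 2 [1->2 ok]
  6: obs=y cand={0,2} pick 2 [2->2 ok]
  7: obs=y cand={0,2} pick 2 [2->2 ok]
  8: obs=y cand={0,2} pick 2 [2->2 ok]
  9: obs=y cand={0,2} pick 0 [2->0 ok]
  10: obs=y cand={0,2} pick 0 [0->0 ok]
  11: obs=x cand={1,3} pick 3 [0->3 ok]
  12: obs=x cand={1,3} pick 1 [3->1 ok]
  13: obs=y cand={0,2} pick 2 [1->2 ok]
  14: obs=y cand={0,2} pick 2 [2->2 ok]
  15: obs=y cand={0,2} pick 0 [2->0 ok]
  16: obs=x cand={1,3} pick 3 [0->3 ok]
  17: obs=x cand={1,3} pick 3 [3->3 ok]
  18: obs=x cand={1,3} pick 3 [3->3 ok]
  19: obs=x cand={1,3} pick 1 [3->1 ok]
  20: obs=y cand={0,2} pick 0 [1->0 ok]
  21: obs=y cand={0,2} pick 0 [0->0 ok]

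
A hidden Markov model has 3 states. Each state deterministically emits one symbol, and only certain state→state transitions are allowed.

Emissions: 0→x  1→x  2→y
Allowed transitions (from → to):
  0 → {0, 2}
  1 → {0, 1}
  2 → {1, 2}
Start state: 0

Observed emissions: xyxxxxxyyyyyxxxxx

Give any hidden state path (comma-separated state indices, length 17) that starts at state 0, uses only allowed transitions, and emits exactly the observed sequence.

0,2,1,1,0,0,0,2,2,2,2,2,1,1,1,0,0

  [0] x  {0,1}  => 0  start
  [1] y  {2}  => 2  0->2 ok
  [2] x  {0,1}  => 1  2->1 ok
  [3] x  {0,1}  => 1  1->1 ok
  [4] x  {0,1}  => 0  1->0 ok
  [5] x  {0,1}  => 0  0->0 ok
  [6] x  {0,1}  => 0  0->0 ok
  [7] y  {2}  => 2  0->2 ok
  [8] y  {2}  => 2  2->2 ok
  [9] y  {2}  => 2  2->2 ok
  [10] y  {2}  => 2  2->2 ok
  [11] y  {2}  => 2  2->2 ok
  [12] x  {0,1}  => 1  2->1 ok
  [13] x  {0,1}  => 1  1->1 ok
  [14] x  {0,1}  => 1  1->1 ok
  [15] x  {0,1}  => 0  1->0 ok
  [16] x  {0,1}  => 0  0->0 ok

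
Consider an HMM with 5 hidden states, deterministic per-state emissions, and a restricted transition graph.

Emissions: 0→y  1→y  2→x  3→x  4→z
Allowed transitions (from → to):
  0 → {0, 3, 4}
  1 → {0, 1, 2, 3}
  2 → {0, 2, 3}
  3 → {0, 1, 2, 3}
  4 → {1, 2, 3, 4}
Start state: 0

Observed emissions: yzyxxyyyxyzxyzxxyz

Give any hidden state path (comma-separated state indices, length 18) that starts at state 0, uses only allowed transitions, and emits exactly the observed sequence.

0,4,1,2,3,1,1,0,3,0,4,3,0,4,2,2,0,4

  pos 0: y in {0,1}, choose 0; start
  pos 1: z in {4}, choose 4; 0->4 ok
  pos 2: y in {0,1}, choose 1; 4->1 ok
  pos 3: x in {2,3}, choose 2; 1->2 ok
  pos 4: x in {2,3}, choose 3; 2->3 ok
  pos 5: y in {0,1}, choose 1; 3->1 ok
  pos 6: y in {0,1}, choose 1; 1->1 ok
  pos 7: y in {0,1}, choose 0; 1->0 ok
  pos 8: x in {2,3}, choose 3; 0->3 ok
  pos 9: y in {0,1}, choose 0; 3->0 ok
  pos 10: z in {4}, choose 4; 0->4 ok
  pos 11: x in {2,3}, choose 3; 4->3 ok
  pos 12: y in {0,1}, choose 0; 3->0 ok
  pos 13: z in {4}, choose 4; 0->4 ok
  pos 14: x in {2,3}, choose 2; 4->2 ok
  pos 15: x in {2,3}, choose 2; 2->2 ok
  pos 16: y in {0,1}, choose 0; 2->0 ok
  pos 17: z in {4}, choose 4; 0->4 ok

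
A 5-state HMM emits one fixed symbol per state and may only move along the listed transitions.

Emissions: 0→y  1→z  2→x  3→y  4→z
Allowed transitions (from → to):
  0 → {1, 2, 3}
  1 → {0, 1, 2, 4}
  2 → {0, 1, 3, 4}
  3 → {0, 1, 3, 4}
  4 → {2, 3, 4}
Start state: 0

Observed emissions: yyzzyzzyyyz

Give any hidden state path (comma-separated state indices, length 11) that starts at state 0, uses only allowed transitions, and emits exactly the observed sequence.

  [0] y  {0,3}  => 0  start
  [1] y  {0,3}  => 3  0->3 ok
  [2] z  {1,4}  => 1  3->1 ok
  [3] z  {1,4}  => 4  1->4 ok
  [4] y  {0,3}  => 3  4->3 ok
  [5] z  {1,4}  => 4  3->4 ok
  [6] z  {1,4}  => 4  4->4 ok
  [7] y  {0,3}  => 3  4->3 ok
  [8] y  {0,3}  => 3  3->3 ok
  [9] y  {0,3}  => 0  3->0 ok
  [10] z  {1,4}  => 1  0->1 ok

0,3,1,4,3,4,4,3,3,0,1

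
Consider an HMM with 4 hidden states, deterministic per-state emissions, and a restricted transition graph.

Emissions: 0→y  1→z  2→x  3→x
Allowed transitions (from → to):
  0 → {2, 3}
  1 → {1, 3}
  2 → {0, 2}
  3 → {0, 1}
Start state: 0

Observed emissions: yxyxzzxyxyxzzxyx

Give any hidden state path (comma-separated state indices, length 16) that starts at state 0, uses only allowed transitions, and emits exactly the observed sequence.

  [0] y  {0}  => 0  start
  [1] x  {2,3}  => 3  0->3 ok
  [2] y  {0}  => 0  3->0 ok
  [3] x  {2,3}  => 3  0->3 ok
  [4] z  {1}  => 1  3->1 ok
  [5] z  {1}  => 1  1->1 ok
  [6] x  {2,3}  => 3  1->3 ok
  [7] y  {0}  => 0  3->0 ok
  [8] x  {2,3}  => 2  0->2 ok
  [9] y  {0}  => 0  2->0 ok
  [10] x  {2,3}  => 3  0->3 ok
  [11] z  {1}  => 1  3->1 ok
  [12] z  {1}  => 1  1->1 ok
  [13] x  {2,3}  => 3  1->3 ok
  [14] y  {0}  => 0  3->0 ok
  [15] x  {2,3}  => 3  0->3 ok

0,3,0,3,1,1,3,0,2,0,3,1,1,3,0,3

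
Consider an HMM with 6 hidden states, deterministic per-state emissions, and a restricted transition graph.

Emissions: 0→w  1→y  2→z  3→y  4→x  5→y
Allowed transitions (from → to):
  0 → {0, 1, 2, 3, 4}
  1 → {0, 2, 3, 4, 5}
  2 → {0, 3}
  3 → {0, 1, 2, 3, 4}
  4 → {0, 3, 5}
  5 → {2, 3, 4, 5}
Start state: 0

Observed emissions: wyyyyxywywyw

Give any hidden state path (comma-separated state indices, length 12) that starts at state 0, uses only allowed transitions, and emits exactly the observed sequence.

  t0 'w' -> {0}, take 0 (start)
  t1 'y' -> {1,3,5}, take 3 (0->3 ok)
  t2 'y' -> {1,3,5}, take 1 (3->1 ok)
  t3 'y' -> {1,3,5}, take 3 (1->3 ok)
  t4 'y' -> {1,3,5}, take 3 (3->3 ok)
  t5 'x' -> {4}, take 4 (3->4 ok)
  t6 'y' -> {1,3,5}, take 3 (4->3 ok)
  t7 'w' -> {0}, take 0 (3->0 ok)
  t8 'y' -> {1,3,5}, take 3 (0->3 ok)
  t9 'w' -> {0}, take 0 (3->0 ok)
  t10 'y' -> {1,3,5}, take 1 (0->1 ok)
  t11 'w' -> {0}, take 0 (1->0 ok)

0,3,1,3,3,4,3,0,3,0,1,0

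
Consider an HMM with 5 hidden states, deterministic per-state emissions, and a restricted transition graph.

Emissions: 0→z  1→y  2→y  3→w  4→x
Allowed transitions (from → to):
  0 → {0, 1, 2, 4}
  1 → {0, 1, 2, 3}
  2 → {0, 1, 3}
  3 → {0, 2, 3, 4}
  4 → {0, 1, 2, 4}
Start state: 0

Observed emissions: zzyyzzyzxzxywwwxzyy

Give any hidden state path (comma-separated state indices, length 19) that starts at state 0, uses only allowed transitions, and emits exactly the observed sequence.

  t0 'z' -> {0}, take 0 (start)
  t1 'z' -> {0}, take 0 (0->0 ok)
  t2 'y' -> {1,2}, take 1 (0->1 ok)
  t3 'y' -> {1,2}, take 2 (1->2 ok)
  t4 'z' -> {0}, take 0 (2->0 ok)
  t5 'z' -> {0}, take 0 (0->0 ok)
  t6 'y' -> {1,2}, take 2 (0->2 ok)
  t7 'z' -> {0}, take 0 (2->0 ok)
  t8 'x' -> {4}, take 4 (0->4 ok)
  t9 'z' -> {0}, take 0 (4->0 ok)
  t10 'x' -> {4}, take 4 (0->4 ok)
  t11 'y' -> {1,2}, take 2 (4->2 ok)
  t12 'w' -> {3}, take 3 (2->3 ok)
  t13 'w' -> {3}, take 3 (3->3 ok)
  t14 'w' -> {3}, take 3 (3->3 ok)
  t15 'x' -> {4}, take 4 (3->4 ok)
  t16 'z' -> {0}, take 0 (4->0 ok)
  t17 'y' -> {1,2}, take 1 (0->1 ok)
  t18 'y' -> {1,2}, take 1 (1->1 ok)

0,0,1,2,0,0,2,0,4,0,4,2,3,3,3,4,0,1,1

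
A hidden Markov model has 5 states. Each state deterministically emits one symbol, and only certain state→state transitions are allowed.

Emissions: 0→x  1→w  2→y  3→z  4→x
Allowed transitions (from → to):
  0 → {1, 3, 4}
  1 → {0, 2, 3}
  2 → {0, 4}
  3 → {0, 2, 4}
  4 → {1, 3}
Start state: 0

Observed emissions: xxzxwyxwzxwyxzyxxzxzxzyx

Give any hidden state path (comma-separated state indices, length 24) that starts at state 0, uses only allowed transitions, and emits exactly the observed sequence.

  0: obs=x cand={0,4} pick 0 [start]
  1: obs=x cand={0,4} pick 4 [0->4 ok]
  2: obs=z cand={3} pick 3 [4->3 ok]
  3: obs=x cand={0,4} pick 4 [3->4 ok]
  4: obs=w cand={1} pick 1 [4->1 ok]
  5: obs=y cand={2} pick 2 [1->2 ok]
  6: obs=x cand={0,4} pick 4 [2->4 ok]
  7: obs=w cand={1} pick 1 [4->1 ok]
  8: obs=z cand={3} pick 3 [1->3 ok]
  9: obs=x cand={0,4} pick 4 [3->4 ok]
  10: obs=w cand={1} pick 1 [4->1 ok]
  11: obs=y cand={2} pick 2 [1->2 ok]
  12: obs=x cand={0,4} pick 0 [2->0 ok]
  13: obs=z cand={3} pick 3 [0->3 ok]
  14: obs=y cand={2} pick 2 [3->2 ok]
  15: obs=x cand={0,4} pick 0 [2->0 ok]
  16: obs=x cand={0,4} pick 4 [0->4 ok]
  17: obs=z cand={3} pick 3 [4->3 ok]
  18: obs=x cand={0,4} pick 0 [3->0 ok]
  19: obs=z cand={3} pick 3 [0->3 ok]
  20: obs=x cand={0,4} pick 4 [3->4 ok]
  21: obs=z cand={3} pick 3 [4->3 ok]
  22: obs=y cand={2} pick 2 [3->2 ok]
  23: obs=x cand={0,4} pick 4 [2->4 ok]

0,4,3,4,1,2,4,1,3,4,1,2,0,3,2,0,4,3,0,3,4,3,2,4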